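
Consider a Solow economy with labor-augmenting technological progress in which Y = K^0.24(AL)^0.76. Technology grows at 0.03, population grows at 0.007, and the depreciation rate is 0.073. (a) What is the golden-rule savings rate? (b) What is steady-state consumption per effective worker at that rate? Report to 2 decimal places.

Break-even investment rate: n + g + δ = 0.007 + 0.03 + 0.073 = 0.11.
For Cobb-Douglas, s_gold equals capital's share: s_gold = 0.24.
Golden rule sets MPK = n+g+δ: 0.24·k^(0.24−1) = 0.11, so k_gold = (0.24/0.11)^(1/0.76) ≈ 2.7913.
y_gold = 2.7913^0.24 ≈ 1.2794; c_gold = (1−0.24)·y_gold ≈ 0.9723.

(a) s_gold = 0.24; (b) c_gold ≈ 0.97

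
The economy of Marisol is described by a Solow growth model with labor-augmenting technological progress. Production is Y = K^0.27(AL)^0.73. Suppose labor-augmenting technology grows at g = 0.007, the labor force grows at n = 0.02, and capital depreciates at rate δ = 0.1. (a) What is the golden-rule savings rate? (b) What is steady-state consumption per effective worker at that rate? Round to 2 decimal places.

Break-even investment rate: n + g + δ = 0.02 + 0.007 + 0.1 = 0.127.
For Cobb-Douglas, s_gold equals capital's share: s_gold = 0.27.
Maximizing c = f(k) − (n+g+δ)·k gives f'(k) = n+g+δ, i.e. 0.27·k^(0.27−1) = 0.127, so k_gold = (0.27/0.127)^(1/0.73) ≈ 2.8100.
y_gold = 2.8100^0.27 ≈ 1.3218; c_gold = (1−0.27)·y_gold ≈ 0.9649.

(a) s_gold = 0.27; (b) c_gold ≈ 0.96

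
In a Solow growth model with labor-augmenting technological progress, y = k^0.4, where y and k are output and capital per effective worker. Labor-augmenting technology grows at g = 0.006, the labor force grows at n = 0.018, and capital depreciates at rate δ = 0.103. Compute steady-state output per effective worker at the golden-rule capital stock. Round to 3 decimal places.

y_gold ≈ 2.149

n + g + δ = 0.018 + 0.006 + 0.103 = 0.127.
Maximizing c = f(k) − (n+g+δ)·k gives f'(k) = n+g+δ, i.e. 0.4·k^(0.4−1) = 0.127, so k_gold = (0.4/0.127)^(1/0.6) ≈ 6.7675.
Output: y_gold = k_gold^0.4 = 6.7675^0.4 ≈ 2.1487.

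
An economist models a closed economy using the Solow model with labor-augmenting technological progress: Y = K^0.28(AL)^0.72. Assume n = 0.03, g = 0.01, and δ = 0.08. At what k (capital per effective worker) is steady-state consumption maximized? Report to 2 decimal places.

k_gold ≈ 3.24

Capital per effective worker breaks even when investment replaces (n + g + δ)·k; here n + g + δ = 0.12.
Setting f'(k) = n+g+δ gives 0.28·k^(0.28−1) = 0.12, hence k_gold = (0.28/0.12)^(1/0.72) ≈ 3.2440.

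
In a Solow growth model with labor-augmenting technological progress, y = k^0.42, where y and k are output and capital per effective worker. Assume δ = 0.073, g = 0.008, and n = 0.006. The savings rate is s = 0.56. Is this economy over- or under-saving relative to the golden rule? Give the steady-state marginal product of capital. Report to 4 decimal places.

n + g + δ = 0.006 + 0.008 + 0.073 = 0.087.
Steady-state k*: s·k^0.42 = 0.087·k gives k* = (0.56/0.087)^(1/0.58) ≈ 24.7889.
MPK = 0.42·24.7889^(-0.58) ≈ 0.0652.
MPK < n+g+δ = 0.087, so the economy is dynamically inefficient (over-saving).

over-saving; MPK ≈ 0.0652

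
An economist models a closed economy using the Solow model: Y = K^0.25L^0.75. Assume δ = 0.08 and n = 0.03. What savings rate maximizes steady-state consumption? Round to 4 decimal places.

s_gold = 0.2500

Capital per worker breaks even when investment replaces (n + δ)·k; here n + δ = 0.11.
At the golden rule MPK = n+δ, and in any Cobb-Douglas steady state s = (n+δ)·k/y = MPK·k/y = capital's share 0.25.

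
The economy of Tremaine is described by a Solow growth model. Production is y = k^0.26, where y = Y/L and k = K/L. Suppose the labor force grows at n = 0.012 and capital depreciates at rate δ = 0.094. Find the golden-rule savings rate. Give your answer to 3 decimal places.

Capital per worker breaks even when investment replaces (n + δ)·k; here n + δ = 0.106.
At the golden rule MPK = n+δ, and in any Cobb-Douglas steady state s = (n+δ)·k/y = MPK·k/y = capital's share 0.26.

s_gold = 0.260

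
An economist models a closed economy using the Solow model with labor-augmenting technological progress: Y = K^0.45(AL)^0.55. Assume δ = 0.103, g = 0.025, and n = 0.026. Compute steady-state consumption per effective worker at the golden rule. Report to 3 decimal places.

c_gold ≈ 1.322

Break-even investment rate: n + g + δ = 0.026 + 0.025 + 0.103 = 0.154.
Setting f'(k) = n+g+δ gives 0.45·k^(0.45−1) = 0.154, hence k_gold = (0.45/0.154)^(1/0.55) ≈ 7.0261.
y_gold = 7.0261^0.45 ≈ 2.4045.
c_gold = y_gold − (n+g+δ)·k_gold = 2.4045 − 0.154·7.0261 ≈ 1.3225.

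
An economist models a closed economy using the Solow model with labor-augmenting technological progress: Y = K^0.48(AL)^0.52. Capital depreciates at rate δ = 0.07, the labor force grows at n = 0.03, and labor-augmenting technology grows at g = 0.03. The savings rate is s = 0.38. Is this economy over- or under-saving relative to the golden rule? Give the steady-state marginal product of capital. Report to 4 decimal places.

under-saving; MPK ≈ 0.1642

Break-even investment rate: n + g + δ = 0.03 + 0.03 + 0.07 = 0.13.
Steady-state k*: s·k^0.48 = 0.13·k gives k* = (0.38/0.13)^(1/0.52) ≈ 7.8677.
MPK = 0.48·7.8677^(-0.52) ≈ 0.1642.
MPK > n+g+δ = 0.13, so the economy is dynamically efficient (under-saving).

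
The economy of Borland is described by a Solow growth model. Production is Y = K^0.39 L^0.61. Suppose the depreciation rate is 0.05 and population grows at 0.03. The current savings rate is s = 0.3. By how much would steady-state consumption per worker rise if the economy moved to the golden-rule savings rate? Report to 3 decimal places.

Break-even investment rate: n + δ = 0.03 + 0.05 = 0.08.
Current steady state (s = 0.3): k* = (0.3/0.08)^(1/0.61) ≈ 8.7304, y* = 8.7304^0.39 ≈ 2.3281, c* = (1−0.3)·2.3281 ≈ 1.6297.
Golden rule sets MPK = n+δ: 0.39·k^(0.39−1) = 0.08, so k_gold = (0.39/0.08)^(1/0.61) ≈ 13.4223.
y_gold = 13.4223^0.39 ≈ 2.7533, c_gold = y_gold − 0.08·k_gold ≈ 1.6795.
Gain: Δc = 1.6795 − 1.6297 ≈ 0.0498.

Δc ≈ 0.050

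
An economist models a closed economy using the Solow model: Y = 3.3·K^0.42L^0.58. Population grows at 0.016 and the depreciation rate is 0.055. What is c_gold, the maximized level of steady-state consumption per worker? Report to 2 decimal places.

c_gold ≈ 16.46

n + δ = 0.016 + 0.055 = 0.071.
Golden rule sets MPK = n+δ: 0.42·3.3·k^(0.42−1) = 0.071, so k_gold = (0.42·3.3/0.071)^(1/0.58) ≈ 167.8837.
y_gold = 3.3·167.8837^0.42 ≈ 28.3803.
c_gold = y_gold − (n+δ)·k_gold = 28.3803 − 0.071·167.8837 ≈ 16.4606.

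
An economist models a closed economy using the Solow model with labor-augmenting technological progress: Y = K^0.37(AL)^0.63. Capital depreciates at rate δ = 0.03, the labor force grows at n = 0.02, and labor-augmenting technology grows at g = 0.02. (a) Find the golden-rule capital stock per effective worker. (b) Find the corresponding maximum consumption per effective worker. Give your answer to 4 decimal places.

(a) k_gold ≈ 14.0535; (b) c_gold ≈ 1.6750

n + g + δ = 0.02 + 0.02 + 0.03 = 0.07.
Maximizing c = f(k) − (n+g+δ)·k gives f'(k) = n+g+δ, i.e. 0.37·k^(0.37−1) = 0.07, so k_gold = (0.37/0.07)^(1/0.63) ≈ 14.0535.
y_gold = 14.0535^0.37 ≈ 2.6588; c_gold = y_gold − 0.07·k_gold ≈ 1.6750.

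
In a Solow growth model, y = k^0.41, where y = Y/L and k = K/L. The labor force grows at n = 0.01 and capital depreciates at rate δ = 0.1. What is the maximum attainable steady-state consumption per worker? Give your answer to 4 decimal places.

c_gold ≈ 1.4720

Capital per worker breaks even when investment replaces (n + δ)·k; here n + δ = 0.11.
Golden rule sets MPK = n+δ: 0.41·k^(0.41−1) = 0.11, so k_gold = (0.41/0.11)^(1/0.59) ≈ 9.2995.
y_gold = 9.2995^0.41 ≈ 2.4950.
c_gold = y_gold − (n+δ)·k_gold = 2.4950 − 0.11·9.2995 ≈ 1.4720.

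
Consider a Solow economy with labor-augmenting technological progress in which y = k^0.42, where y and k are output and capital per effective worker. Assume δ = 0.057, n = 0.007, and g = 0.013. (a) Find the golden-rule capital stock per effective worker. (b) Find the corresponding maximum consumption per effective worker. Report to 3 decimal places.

(a) k_gold ≈ 18.633; (b) c_gold ≈ 1.981

Capital per effective worker breaks even when investment replaces (n + g + δ)·k; here n + g + δ = 0.077.
At the golden rule the marginal product of capital equals n+g+δ: 0.42·k^(0.42−1) = 0.077. Solving, k_gold = (0.42/0.077)^(1/0.58) ≈ 18.6326.
y_gold = 18.6326^0.42 ≈ 3.4160; c_gold = y_gold − 0.077·k_gold ≈ 1.9813.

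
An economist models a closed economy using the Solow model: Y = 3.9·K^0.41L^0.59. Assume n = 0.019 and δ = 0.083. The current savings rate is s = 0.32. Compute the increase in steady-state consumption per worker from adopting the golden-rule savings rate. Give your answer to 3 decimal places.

Δc ≈ 0.464

Break-even investment rate: n + δ = 0.019 + 0.083 = 0.102.
Current steady state (s = 0.32): k* = (0.32·3.9/0.102)^(1/0.59) ≈ 69.7291, y* = 3.9·69.7291^0.41 ≈ 22.2262, c* = (1−0.32)·22.2262 ≈ 15.1138.
At the golden rule the marginal product of capital equals n+δ: 0.41·3.9·k^(0.41−1) = 0.102. Solving, k_gold = (0.41·3.9/0.102)^(1/0.59) ≈ 106.1316.
y_gold = 3.9·106.1316^0.41 ≈ 26.4035, c_gold = y_gold − 0.102·k_gold ≈ 15.5780.
Gain: Δc = 15.5780 − 15.1138 ≈ 0.4643.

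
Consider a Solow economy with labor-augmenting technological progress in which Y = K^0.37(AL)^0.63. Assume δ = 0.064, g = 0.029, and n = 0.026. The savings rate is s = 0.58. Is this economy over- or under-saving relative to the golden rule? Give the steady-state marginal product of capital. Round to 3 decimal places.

The effective depreciation rate is n + g + δ = 0.026 + 0.029 + 0.064 = 0.119.
Steady-state k*: s·k^0.37 = 0.119·k gives k* = (0.58/0.119)^(1/0.63) ≈ 12.3559.
MPK = 0.37·12.3559^(-0.63) ≈ 0.0759.
MPK < n+g+δ = 0.119, so the economy is dynamically inefficient (over-saving).

over-saving; MPK ≈ 0.076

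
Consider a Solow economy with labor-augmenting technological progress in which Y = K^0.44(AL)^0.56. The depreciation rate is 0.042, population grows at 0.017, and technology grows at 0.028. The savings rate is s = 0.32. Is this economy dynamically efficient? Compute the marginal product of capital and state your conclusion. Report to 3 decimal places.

n + g + δ = 0.017 + 0.028 + 0.042 = 0.087.
Steady-state k*: s·k^0.44 = 0.087·k gives k* = (0.32/0.087)^(1/0.56) ≈ 10.2342.
MPK = 0.44·10.2342^(-0.56) ≈ 0.1196.
MPK > n+g+δ = 0.087, so the economy is dynamically efficient (under-saving).

dynamically efficient; MPK ≈ 0.120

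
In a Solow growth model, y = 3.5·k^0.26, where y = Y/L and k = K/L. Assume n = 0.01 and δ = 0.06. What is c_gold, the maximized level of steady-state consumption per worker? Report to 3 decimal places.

n + δ = 0.01 + 0.06 = 0.07.
Setting f'(k) = n+δ gives 0.26·3.5·k^(0.26−1) = 0.07, hence k_gold = (0.26·3.5/0.07)^(1/0.74) ≈ 32.0132.
y_gold = 3.5·32.0132^0.26 ≈ 8.6189.
c_gold = y_gold − (n+δ)·k_gold = 8.6189 − 0.07·32.0132 ≈ 6.3780.

c_gold ≈ 6.378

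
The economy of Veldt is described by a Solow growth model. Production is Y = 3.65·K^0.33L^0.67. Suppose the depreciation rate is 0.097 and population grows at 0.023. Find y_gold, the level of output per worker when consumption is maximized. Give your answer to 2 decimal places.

Capital per worker breaks even when investment replaces (n + δ)·k; here n + δ = 0.12.
Golden rule sets MPK = n+δ: 0.33·3.65·k^(0.33−1) = 0.12, so k_gold = (0.33·3.65/0.12)^(1/0.67) ≈ 31.2582.
Output: y_gold = 3.65·k_gold^0.33 = 3.65·31.2582^0.33 ≈ 11.3666.

y_gold ≈ 11.37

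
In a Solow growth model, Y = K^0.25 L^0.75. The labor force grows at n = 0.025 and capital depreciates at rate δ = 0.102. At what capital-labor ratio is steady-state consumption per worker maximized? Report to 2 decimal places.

k_gold ≈ 2.47

n + δ = 0.025 + 0.102 = 0.127.
Setting f'(k) = n+δ gives 0.25·k^(0.25−1) = 0.127, hence k_gold = (0.25/0.127)^(1/0.75) ≈ 2.4671.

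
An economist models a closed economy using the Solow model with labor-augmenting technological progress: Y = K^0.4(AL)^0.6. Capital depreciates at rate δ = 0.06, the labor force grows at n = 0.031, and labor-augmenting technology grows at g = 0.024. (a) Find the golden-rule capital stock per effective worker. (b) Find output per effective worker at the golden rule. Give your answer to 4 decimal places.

Capital per effective worker breaks even when investment replaces (n + g + δ)·k; here n + g + δ = 0.115.
Setting f'(k) = n+g+δ gives 0.4·k^(0.4−1) = 0.115, hence k_gold = (0.4/0.115)^(1/0.6) ≈ 7.9849.
y_gold = 7.9849^0.4 ≈ 2.2957.

(a) k_gold ≈ 7.9849; (b) y_gold ≈ 2.2957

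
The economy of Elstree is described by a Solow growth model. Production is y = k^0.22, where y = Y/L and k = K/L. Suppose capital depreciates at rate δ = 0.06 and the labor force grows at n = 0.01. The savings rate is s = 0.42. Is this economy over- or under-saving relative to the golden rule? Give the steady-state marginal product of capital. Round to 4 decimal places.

The effective depreciation rate is n + δ = 0.01 + 0.06 = 0.07.
Steady-state k*: s·k^0.22 = 0.07·k gives k* = (0.42/0.07)^(1/0.78) ≈ 9.9456.
MPK = 0.22·9.9456^(-0.78) ≈ 0.0367.
MPK < n+δ = 0.07, so the economy is dynamically inefficient (over-saving).

over-saving; MPK ≈ 0.0367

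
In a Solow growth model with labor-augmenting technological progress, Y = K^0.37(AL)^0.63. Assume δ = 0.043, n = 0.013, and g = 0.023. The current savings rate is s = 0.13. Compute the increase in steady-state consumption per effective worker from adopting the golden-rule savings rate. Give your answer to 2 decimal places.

The effective depreciation rate is n + g + δ = 0.013 + 0.023 + 0.043 = 0.079.
Current steady state (s = 0.13): k* = (0.13/0.079)^(1/0.63) ≈ 2.2047, y* = 2.2047^0.37 ≈ 1.3398, c* = (1−0.13)·1.3398 ≈ 1.1656.
Setting f'(k) = n+g+δ gives 0.37·k^(0.37−1) = 0.079, hence k_gold = (0.37/0.079)^(1/0.63) ≈ 11.5986.
y_gold = 11.5986^0.37 ≈ 2.4764, c_gold = y_gold − 0.079·k_gold ≈ 1.5602.
Gain: Δc = 1.5602 − 1.1656 ≈ 0.3945.

Δc ≈ 0.39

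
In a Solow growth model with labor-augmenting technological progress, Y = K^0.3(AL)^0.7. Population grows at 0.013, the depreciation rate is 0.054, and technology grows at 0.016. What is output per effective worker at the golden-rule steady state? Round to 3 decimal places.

Capital per effective worker breaks even when investment replaces (n + g + δ)·k; here n + g + δ = 0.083.
Setting f'(k) = n+g+δ gives 0.3·k^(0.3−1) = 0.083, hence k_gold = (0.3/0.083)^(1/0.7) ≈ 6.2691.
Output: y_gold = k_gold^0.3 = 6.2691^0.3 ≈ 1.7344.

y_gold ≈ 1.734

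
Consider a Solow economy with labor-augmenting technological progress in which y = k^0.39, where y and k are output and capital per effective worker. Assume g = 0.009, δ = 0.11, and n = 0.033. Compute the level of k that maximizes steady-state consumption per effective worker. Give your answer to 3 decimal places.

k_gold ≈ 4.687

Capital per effective worker breaks even when investment replaces (n + g + δ)·k; here n + g + δ = 0.152.
At the golden rule the marginal product of capital equals n+g+δ: 0.39·k^(0.39−1) = 0.152. Solving, k_gold = (0.39/0.152)^(1/0.61) ≈ 4.6866.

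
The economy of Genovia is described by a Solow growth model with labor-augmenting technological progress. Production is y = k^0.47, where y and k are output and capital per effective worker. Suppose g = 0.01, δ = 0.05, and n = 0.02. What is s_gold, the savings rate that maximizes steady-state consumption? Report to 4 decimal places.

n + g + δ = 0.02 + 0.01 + 0.05 = 0.08.
At the golden rule MPK = n+g+δ, and in any Cobb-Douglas steady state s = (n+g+δ)·k/y = MPK·k/y = capital's share 0.47.

s_gold = 0.4700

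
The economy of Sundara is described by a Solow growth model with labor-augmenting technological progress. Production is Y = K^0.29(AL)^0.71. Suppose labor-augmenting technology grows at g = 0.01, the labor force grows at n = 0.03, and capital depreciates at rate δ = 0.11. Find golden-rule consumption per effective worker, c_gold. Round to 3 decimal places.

Capital per effective worker breaks even when investment replaces (n + g + δ)·k; here n + g + δ = 0.15.
Maximizing c = f(k) − (n+g+δ)·k gives f'(k) = n+g+δ, i.e. 0.29·k^(0.29−1) = 0.15, so k_gold = (0.29/0.15)^(1/0.71) ≈ 2.5307.
y_gold = 2.5307^0.29 ≈ 1.3090.
c_gold = y_gold − (n+g+δ)·k_gold = 1.3090 − 0.15·2.5307 ≈ 0.9294.

c_gold ≈ 0.929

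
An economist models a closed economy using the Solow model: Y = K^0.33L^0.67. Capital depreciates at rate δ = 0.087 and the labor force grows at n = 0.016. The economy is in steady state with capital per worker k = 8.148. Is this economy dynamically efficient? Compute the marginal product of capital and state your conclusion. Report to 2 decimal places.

dynamically inefficient; MPK ≈ 0.08

Break-even investment rate: n + δ = 0.016 + 0.087 = 0.103.
MPK = 0.33·k^(0.33−1) = 0.33·8.148^(-0.67) ≈ 0.0809.
MPK < 0.103, so the economy is dynamically inefficient (over-saving).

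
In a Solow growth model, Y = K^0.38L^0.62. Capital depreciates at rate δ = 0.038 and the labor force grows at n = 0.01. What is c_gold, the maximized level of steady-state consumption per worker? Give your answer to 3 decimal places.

Break-even investment rate: n + δ = 0.01 + 0.038 = 0.048.
Golden rule sets MPK = n+δ: 0.38·k^(0.38−1) = 0.048, so k_gold = (0.38/0.048)^(1/0.62) ≈ 28.1360.
y_gold = 28.1360^0.38 ≈ 3.5540.
c_gold = y_gold − (n+δ)·k_gold = 3.5540 − 0.048·28.1360 ≈ 2.2035.

c_gold ≈ 2.203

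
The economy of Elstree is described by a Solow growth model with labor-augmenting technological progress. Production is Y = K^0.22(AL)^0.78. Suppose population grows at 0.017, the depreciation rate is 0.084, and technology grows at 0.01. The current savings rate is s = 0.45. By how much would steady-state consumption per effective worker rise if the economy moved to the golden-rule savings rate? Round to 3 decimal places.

Δc ≈ 0.130

Capital per effective worker breaks even when investment replaces (n + g + δ)·k; here n + g + δ = 0.111.
Current steady state (s = 0.45): k* = (0.45/0.111)^(1/0.78) ≈ 6.0165, y* = 6.0165^0.22 ≈ 1.4841, c* = (1−0.45)·1.4841 ≈ 0.8162.
Golden rule sets MPK = n+g+δ: 0.22·k^(0.22−1) = 0.111, so k_gold = (0.22/0.111)^(1/0.78) ≈ 2.4038.
y_gold = 2.4038^0.22 ≈ 1.2128, c_gold = y_gold − 0.111·k_gold ≈ 0.9460.
Gain: Δc = 0.9460 − 0.8162 ≈ 0.1298.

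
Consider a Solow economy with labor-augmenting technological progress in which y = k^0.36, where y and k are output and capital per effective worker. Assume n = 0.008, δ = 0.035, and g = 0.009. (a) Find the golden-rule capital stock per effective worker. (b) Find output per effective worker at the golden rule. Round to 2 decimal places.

(a) k_gold ≈ 20.56; (b) y_gold ≈ 2.97

n + g + δ = 0.008 + 0.009 + 0.035 = 0.052.
At the golden rule the marginal product of capital equals n+g+δ: 0.36·k^(0.36−1) = 0.052. Solving, k_gold = (0.36/0.052)^(1/0.64) ≈ 20.5574.
y_gold = 20.5574^0.36 ≈ 2.9694.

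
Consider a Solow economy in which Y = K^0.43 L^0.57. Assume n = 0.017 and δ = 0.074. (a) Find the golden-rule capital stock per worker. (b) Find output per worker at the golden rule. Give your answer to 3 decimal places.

(a) k_gold ≈ 15.248; (b) y_gold ≈ 3.227

Capital per worker breaks even when investment replaces (n + δ)·k; here n + δ = 0.091.
Setting f'(k) = n+δ gives 0.43·k^(0.43−1) = 0.091, hence k_gold = (0.43/0.091)^(1/0.57) ≈ 15.2477.
y_gold = 15.2477^0.43 ≈ 3.2268.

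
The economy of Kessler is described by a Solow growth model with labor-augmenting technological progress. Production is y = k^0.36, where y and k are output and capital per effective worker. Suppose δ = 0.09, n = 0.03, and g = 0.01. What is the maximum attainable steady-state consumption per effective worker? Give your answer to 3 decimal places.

c_gold ≈ 1.135

The effective depreciation rate is n + g + δ = 0.03 + 0.01 + 0.09 = 0.13.
Golden rule sets MPK = n+g+δ: 0.36·k^(0.36−1) = 0.13, so k_gold = (0.36/0.13)^(1/0.64) ≈ 4.9112.
y_gold = 4.9112^0.36 ≈ 1.7735.
c_gold = y_gold − (n+g+δ)·k_gold = 1.7735 − 0.13·4.9112 ≈ 1.1350.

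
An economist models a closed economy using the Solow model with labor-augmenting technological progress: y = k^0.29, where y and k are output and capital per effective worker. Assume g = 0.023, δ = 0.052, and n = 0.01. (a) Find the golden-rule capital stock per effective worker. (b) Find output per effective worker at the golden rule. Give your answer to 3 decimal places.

n + g + δ = 0.01 + 0.023 + 0.052 = 0.085.
Maximizing c = f(k) − (n+g+δ)·k gives f'(k) = n+g+δ, i.e. 0.29·k^(0.29−1) = 0.085, so k_gold = (0.29/0.085)^(1/0.71) ≈ 5.6322.
y_gold = 5.6322^0.29 ≈ 1.6508.

(a) k_gold ≈ 5.632; (b) y_gold ≈ 1.651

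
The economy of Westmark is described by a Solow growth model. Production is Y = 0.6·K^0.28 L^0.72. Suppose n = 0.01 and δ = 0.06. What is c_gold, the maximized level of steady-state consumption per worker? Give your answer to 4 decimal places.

The effective depreciation rate is n + δ = 0.01 + 0.06 = 0.07.
Setting f'(k) = n+δ gives 0.28·0.6·k^(0.28−1) = 0.07, hence k_gold = (0.28·0.6/0.07)^(1/0.72) ≈ 3.3734.
y_gold = 0.6·3.3734^0.28 ≈ 0.8434.
c_gold = y_gold − (n+δ)·k_gold = 0.8434 − 0.07·3.3734 ≈ 0.6072.

c_gold ≈ 0.6072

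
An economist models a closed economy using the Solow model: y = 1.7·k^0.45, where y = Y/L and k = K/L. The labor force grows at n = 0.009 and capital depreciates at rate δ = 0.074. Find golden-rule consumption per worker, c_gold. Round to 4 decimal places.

c_gold ≈ 5.7546

n + δ = 0.009 + 0.074 = 0.083.
At the golden rule the marginal product of capital equals n+δ: 0.45·1.7·k^(0.45−1) = 0.083. Solving, k_gold = (0.45·1.7/0.083)^(1/0.55) ≈ 56.7267.
y_gold = 1.7·56.7267^0.45 ≈ 10.4629.
c_gold = y_gold − (n+δ)·k_gold = 10.4629 − 0.083·56.7267 ≈ 5.7546.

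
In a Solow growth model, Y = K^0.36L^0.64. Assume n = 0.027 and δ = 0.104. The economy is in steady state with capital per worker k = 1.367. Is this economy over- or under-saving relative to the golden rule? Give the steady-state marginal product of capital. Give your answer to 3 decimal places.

Break-even investment rate: n + δ = 0.027 + 0.104 = 0.131.
MPK = 0.36·k^(0.36−1) = 0.36·1.367^(-0.64) ≈ 0.2947.
MPK > 0.131, so the economy is dynamically efficient (under-saving).

under-saving; MPK ≈ 0.295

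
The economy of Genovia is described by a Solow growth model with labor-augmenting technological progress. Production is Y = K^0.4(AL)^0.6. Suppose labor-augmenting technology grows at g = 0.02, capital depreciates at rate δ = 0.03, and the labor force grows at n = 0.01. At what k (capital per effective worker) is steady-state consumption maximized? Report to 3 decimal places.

k_gold ≈ 23.615

Capital per effective worker breaks even when investment replaces (n + g + δ)·k; here n + g + δ = 0.06.
Maximizing c = f(k) − (n+g+δ)·k gives f'(k) = n+g+δ, i.e. 0.4·k^(0.4−1) = 0.06, so k_gold = (0.4/0.06)^(1/0.6) ≈ 23.6146.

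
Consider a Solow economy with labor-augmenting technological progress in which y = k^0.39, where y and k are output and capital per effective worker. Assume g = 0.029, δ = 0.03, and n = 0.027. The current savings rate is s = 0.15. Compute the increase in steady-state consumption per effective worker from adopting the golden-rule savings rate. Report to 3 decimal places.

The effective depreciation rate is n + g + δ = 0.027 + 0.029 + 0.03 = 0.086.
Current steady state (s = 0.15): k* = (0.15/0.086)^(1/0.61) ≈ 2.4892, y* = 2.4892^0.39 ≈ 1.4271, c* = (1−0.15)·1.4271 ≈ 1.2131.
Golden rule sets MPK = n+g+δ: 0.39·k^(0.39−1) = 0.086, so k_gold = (0.39/0.086)^(1/0.61) ≈ 11.9217.
y_gold = 11.9217^0.39 ≈ 2.6289, c_gold = y_gold − 0.086·k_gold ≈ 1.6036.
Gain: Δc = 1.6036 − 1.2131 ≈ 0.3906.

Δc ≈ 0.391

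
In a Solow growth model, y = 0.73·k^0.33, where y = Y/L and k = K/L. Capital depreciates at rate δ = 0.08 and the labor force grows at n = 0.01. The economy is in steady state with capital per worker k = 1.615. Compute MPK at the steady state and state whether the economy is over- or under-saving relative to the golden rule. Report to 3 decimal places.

under-saving; MPK ≈ 0.175

n + δ = 0.01 + 0.08 = 0.09.
MPK = 0.33·0.73·k^(0.33−1) = 0.33·0.73·1.615^(-0.67) ≈ 0.1747.
MPK > 0.09, so the economy is dynamically efficient (under-saving).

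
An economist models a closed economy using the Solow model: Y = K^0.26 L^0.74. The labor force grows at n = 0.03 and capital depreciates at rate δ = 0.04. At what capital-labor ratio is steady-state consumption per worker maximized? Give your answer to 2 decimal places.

n + δ = 0.03 + 0.04 = 0.07.
At the golden rule the marginal product of capital equals n+δ: 0.26·k^(0.26−1) = 0.07. Solving, k_gold = (0.26/0.07)^(1/0.74) ≈ 5.8898.

k_gold ≈ 5.89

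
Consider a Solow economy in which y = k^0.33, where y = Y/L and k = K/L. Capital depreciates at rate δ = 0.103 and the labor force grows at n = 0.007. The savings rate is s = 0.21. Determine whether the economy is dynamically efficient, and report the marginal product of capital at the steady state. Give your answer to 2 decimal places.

dynamically efficient; MPK ≈ 0.17

n + δ = 0.007 + 0.103 = 0.11.
Steady-state k*: s·k^0.33 = 0.11·k gives k* = (0.21/0.11)^(1/0.67) ≈ 2.6251.
MPK = 0.33·2.6251^(-0.67) ≈ 0.1729.
MPK > n+δ = 0.11, so the economy is dynamically efficient (under-saving).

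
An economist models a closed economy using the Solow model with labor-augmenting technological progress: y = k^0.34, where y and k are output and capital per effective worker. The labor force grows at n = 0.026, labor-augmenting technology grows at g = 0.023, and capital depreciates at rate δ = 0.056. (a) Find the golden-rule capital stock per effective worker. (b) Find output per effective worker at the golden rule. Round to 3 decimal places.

n + g + δ = 0.026 + 0.023 + 0.056 = 0.105.
At the golden rule the marginal product of capital equals n+g+δ: 0.34·k^(0.34−1) = 0.105. Solving, k_gold = (0.34/0.105)^(1/0.66) ≈ 5.9315.
y_gold = 5.9315^0.34 ≈ 1.8318.

(a) k_gold ≈ 5.932; (b) y_gold ≈ 1.832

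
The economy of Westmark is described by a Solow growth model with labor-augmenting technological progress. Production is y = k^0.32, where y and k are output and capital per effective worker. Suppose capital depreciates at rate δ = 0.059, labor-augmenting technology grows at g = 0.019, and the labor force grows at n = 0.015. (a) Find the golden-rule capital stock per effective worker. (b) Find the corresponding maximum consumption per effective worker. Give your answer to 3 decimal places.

Capital per effective worker breaks even when investment replaces (n + g + δ)·k; here n + g + δ = 0.093.
At the golden rule the marginal product of capital equals n+g+δ: 0.32·k^(0.32−1) = 0.093. Solving, k_gold = (0.32/0.093)^(1/0.68) ≈ 6.1548.
y_gold = 6.1548^0.32 ≈ 1.7887; c_gold = y_gold − 0.093·k_gold ≈ 1.2163.

(a) k_gold ≈ 6.155; (b) c_gold ≈ 1.216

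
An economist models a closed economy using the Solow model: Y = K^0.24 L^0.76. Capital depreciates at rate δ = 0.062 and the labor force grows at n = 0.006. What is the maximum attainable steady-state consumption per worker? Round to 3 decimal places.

c_gold ≈ 1.132

n + δ = 0.006 + 0.062 = 0.068.
Golden rule sets MPK = n+δ: 0.24·k^(0.24−1) = 0.068, so k_gold = (0.24/0.068)^(1/0.76) ≈ 5.2561.
y_gold = 5.2561^0.24 ≈ 1.4892.
c_gold = y_gold − (n+δ)·k_gold = 1.4892 − 0.068·5.2561 ≈ 1.1318.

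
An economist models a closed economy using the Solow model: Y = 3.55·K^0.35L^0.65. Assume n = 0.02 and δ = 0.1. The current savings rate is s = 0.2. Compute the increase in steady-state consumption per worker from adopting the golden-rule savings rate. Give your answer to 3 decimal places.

Δc ≈ 0.727

Capital per worker breaks even when investment replaces (n + δ)·k; here n + δ = 0.12.
Current steady state (s = 0.2): k* = (0.2·3.55/0.12)^(1/0.65) ≈ 15.4103, y* = 3.55·15.4103^0.35 ≈ 9.2462, c* = (1−0.2)·9.2462 ≈ 7.3969.
At the golden rule the marginal product of capital equals n+δ: 0.35·3.55·k^(0.35−1) = 0.12. Solving, k_gold = (0.35·3.55/0.12)^(1/0.65) ≈ 36.4515.
y_gold = 3.55·36.4515^0.35 ≈ 12.4977, c_gold = y_gold − 0.12·k_gold ≈ 8.1235.
Gain: Δc = 8.1235 − 7.3969 ≈ 0.7265.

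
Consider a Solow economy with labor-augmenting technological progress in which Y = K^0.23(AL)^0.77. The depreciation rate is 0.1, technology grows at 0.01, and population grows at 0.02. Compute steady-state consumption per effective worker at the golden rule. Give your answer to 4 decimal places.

n + g + δ = 0.02 + 0.01 + 0.1 = 0.13.
At the golden rule the marginal product of capital equals n+g+δ: 0.23·k^(0.23−1) = 0.13. Solving, k_gold = (0.23/0.13)^(1/0.77) ≈ 2.0980.
y_gold = 2.0980^0.23 ≈ 1.1858.
c_gold = y_gold − (n+g+δ)·k_gold = 1.1858 − 0.13·2.0980 ≈ 0.9131.

c_gold ≈ 0.9131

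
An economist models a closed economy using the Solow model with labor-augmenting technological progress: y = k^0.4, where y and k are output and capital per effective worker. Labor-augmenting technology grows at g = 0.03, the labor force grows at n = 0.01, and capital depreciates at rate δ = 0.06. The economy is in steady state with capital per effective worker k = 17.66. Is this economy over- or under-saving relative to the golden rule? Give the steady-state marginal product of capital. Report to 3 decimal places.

over-saving; MPK ≈ 0.071

n + g + δ = 0.01 + 0.03 + 0.06 = 0.1.
MPK = 0.4·k^(0.4−1) = 0.4·17.66^(-0.6) ≈ 0.0714.
MPK < 0.1, so the economy is dynamically inefficient (over-saving).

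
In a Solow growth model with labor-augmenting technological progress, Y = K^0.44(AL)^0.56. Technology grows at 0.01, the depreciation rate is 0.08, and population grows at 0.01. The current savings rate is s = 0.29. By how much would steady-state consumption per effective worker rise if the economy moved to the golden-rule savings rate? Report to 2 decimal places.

The effective depreciation rate is n + g + δ = 0.01 + 0.01 + 0.08 = 0.1.
Current steady state (s = 0.29): k* = (0.29/0.1)^(1/0.56) ≈ 6.6944, y* = 6.6944^0.44 ≈ 2.3084, c* = (1−0.29)·2.3084 ≈ 1.6390.
Setting f'(k) = n+g+δ gives 0.44·k^(0.44−1) = 0.1, hence k_gold = (0.44/0.1)^(1/0.56) ≈ 14.0936.
y_gold = 14.0936^0.44 ≈ 3.2031, c_gold = y_gold − 0.1·k_gold ≈ 1.7937.
Gain: Δc = 1.7937 − 1.6390 ≈ 0.1548.

Δc ≈ 0.15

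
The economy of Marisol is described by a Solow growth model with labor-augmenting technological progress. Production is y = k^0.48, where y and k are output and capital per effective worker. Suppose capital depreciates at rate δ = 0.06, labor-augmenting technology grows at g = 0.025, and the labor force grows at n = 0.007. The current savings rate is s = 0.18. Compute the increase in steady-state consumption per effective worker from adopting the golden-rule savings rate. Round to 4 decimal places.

Δc ≈ 0.8657

The effective depreciation rate is n + g + δ = 0.007 + 0.025 + 0.06 = 0.092.
Current steady state (s = 0.18): k* = (0.18/0.092)^(1/0.52) ≈ 3.6354, y* = 3.6354^0.48 ≈ 1.8581, c* = (1−0.18)·1.8581 ≈ 1.5236.
Golden rule sets MPK = n+g+δ: 0.48·k^(0.48−1) = 0.092, so k_gold = (0.48/0.092)^(1/0.52) ≈ 23.9728.
y_gold = 23.9728^0.48 ≈ 4.5948, c_gold = y_gold − 0.092·k_gold ≈ 2.3893.
Gain: Δc = 2.3893 − 1.5236 ≈ 0.8657.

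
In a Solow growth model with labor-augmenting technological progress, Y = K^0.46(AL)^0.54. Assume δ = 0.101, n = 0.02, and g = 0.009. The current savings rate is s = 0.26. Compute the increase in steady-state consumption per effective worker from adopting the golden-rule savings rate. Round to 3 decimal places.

Break-even investment rate: n + g + δ = 0.02 + 0.009 + 0.101 = 0.13.
Current steady state (s = 0.26): k* = (0.26/0.13)^(1/0.54) ≈ 3.6096, y* = 3.6096^0.46 ≈ 1.8048, c* = (1−0.26)·1.8048 ≈ 1.3356.
Maximizing c = f(k) − (n+g+δ)·k gives f'(k) = n+g+δ, i.e. 0.46·k^(0.46−1) = 0.13, so k_gold = (0.46/0.13)^(1/0.54) ≈ 10.3830.
y_gold = 10.3830^0.46 ≈ 2.9343, c_gold = y_gold − 0.13·k_gold ≈ 1.5845.
Gain: Δc = 1.5845 − 1.3356 ≈ 0.2490.

Δc ≈ 0.249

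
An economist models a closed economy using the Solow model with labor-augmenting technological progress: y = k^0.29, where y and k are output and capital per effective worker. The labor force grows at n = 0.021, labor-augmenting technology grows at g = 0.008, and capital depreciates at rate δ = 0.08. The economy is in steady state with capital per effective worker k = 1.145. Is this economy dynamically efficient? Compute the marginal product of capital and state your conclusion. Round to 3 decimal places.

The effective depreciation rate is n + g + δ = 0.021 + 0.008 + 0.08 = 0.109.
MPK = 0.29·k^(0.29−1) = 0.29·1.145^(-0.71) ≈ 0.2634.
MPK > 0.109, so the economy is dynamically efficient (under-saving).

dynamically efficient; MPK ≈ 0.263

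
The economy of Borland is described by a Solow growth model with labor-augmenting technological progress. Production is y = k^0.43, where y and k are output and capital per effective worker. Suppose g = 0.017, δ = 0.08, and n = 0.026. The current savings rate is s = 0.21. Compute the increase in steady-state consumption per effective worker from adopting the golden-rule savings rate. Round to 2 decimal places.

Δc ≈ 0.28

n + g + δ = 0.026 + 0.017 + 0.08 = 0.123.
Current steady state (s = 0.21): k* = (0.21/0.123)^(1/0.57) ≈ 2.5560, y* = 2.5560^0.43 ≈ 1.4971, c* = (1−0.21)·1.4971 ≈ 1.1827.
Setting f'(k) = n+g+δ gives 0.43·k^(0.43−1) = 0.123, hence k_gold = (0.43/0.123)^(1/0.57) ≈ 8.9871.
y_gold = 8.9871^0.43 ≈ 2.5707, c_gold = y_gold − 0.123·k_gold ≈ 1.4653.
Gain: Δc = 1.4653 − 1.1827 ≈ 0.2826.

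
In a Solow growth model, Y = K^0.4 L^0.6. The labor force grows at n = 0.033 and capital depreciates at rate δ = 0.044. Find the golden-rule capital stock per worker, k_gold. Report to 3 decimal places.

k_gold ≈ 15.582

Break-even investment rate: n + δ = 0.033 + 0.044 = 0.077.
At the golden rule the marginal product of capital equals n+δ: 0.4·k^(0.4−1) = 0.077. Solving, k_gold = (0.4/0.077)^(1/0.6) ≈ 15.5817.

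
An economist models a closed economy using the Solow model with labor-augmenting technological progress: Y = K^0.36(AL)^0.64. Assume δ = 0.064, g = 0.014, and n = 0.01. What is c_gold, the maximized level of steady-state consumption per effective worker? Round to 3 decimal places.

c_gold ≈ 1.414

Break-even investment rate: n + g + δ = 0.01 + 0.014 + 0.064 = 0.088.
Golden rule sets MPK = n+g+δ: 0.36·k^(0.36−1) = 0.088, so k_gold = (0.36/0.088)^(1/0.64) ≈ 9.0358.
y_gold = 9.0358^0.36 ≈ 2.2088.
c_gold = y_gold − (n+g+δ)·k_gold = 2.2088 − 0.088·9.0358 ≈ 1.4136.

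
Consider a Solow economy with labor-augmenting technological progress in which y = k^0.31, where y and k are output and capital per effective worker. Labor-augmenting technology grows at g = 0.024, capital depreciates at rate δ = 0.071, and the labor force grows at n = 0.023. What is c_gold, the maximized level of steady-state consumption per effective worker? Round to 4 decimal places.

n + g + δ = 0.023 + 0.024 + 0.071 = 0.118.
Golden rule sets MPK = n+g+δ: 0.31·k^(0.31−1) = 0.118, so k_gold = (0.31/0.118)^(1/0.69) ≈ 4.0545.
y_gold = 4.0545^0.31 ≈ 1.5433.
c_gold = y_gold − (n+g+δ)·k_gold = 1.5433 − 0.118·4.0545 ≈ 1.0649.

c_gold ≈ 1.0649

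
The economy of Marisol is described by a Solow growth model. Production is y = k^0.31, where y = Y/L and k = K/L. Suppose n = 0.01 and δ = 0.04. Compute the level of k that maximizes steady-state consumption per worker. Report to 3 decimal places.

n + δ = 0.01 + 0.04 = 0.05.
Maximizing c = f(k) − (n+δ)·k gives f'(k) = n+δ, i.e. 0.31·k^(0.31−1) = 0.05, so k_gold = (0.31/0.05)^(1/0.69) ≈ 14.0732.

k_gold ≈ 14.073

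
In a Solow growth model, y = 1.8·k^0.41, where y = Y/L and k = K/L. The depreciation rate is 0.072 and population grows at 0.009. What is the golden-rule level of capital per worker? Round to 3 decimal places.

n + δ = 0.009 + 0.072 = 0.081.
Maximizing c = f(k) − (n+δ)·k gives f'(k) = n+δ, i.e. 0.41·1.8·k^(0.41−1) = 0.081, so k_gold = (0.41·1.8/0.081)^(1/0.59) ≈ 42.3050.

k_gold ≈ 42.305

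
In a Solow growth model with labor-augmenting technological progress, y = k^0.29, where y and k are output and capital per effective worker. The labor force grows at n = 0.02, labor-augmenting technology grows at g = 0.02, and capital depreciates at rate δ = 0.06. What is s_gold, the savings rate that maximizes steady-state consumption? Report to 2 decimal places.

Capital per effective worker breaks even when investment replaces (n + g + δ)·k; here n + g + δ = 0.1.
At the golden rule MPK = n+g+δ, and in any Cobb-Douglas steady state s = (n+g+δ)·k/y = MPK·k/y = capital's share 0.29.

s_gold = 0.29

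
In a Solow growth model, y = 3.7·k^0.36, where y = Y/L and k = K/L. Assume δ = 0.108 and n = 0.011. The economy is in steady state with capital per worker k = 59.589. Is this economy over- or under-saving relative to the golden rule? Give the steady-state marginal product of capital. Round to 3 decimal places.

over-saving; MPK ≈ 0.097

n + δ = 0.011 + 0.108 = 0.119.
MPK = 0.36·3.7·k^(0.36−1) = 0.36·3.7·59.589^(-0.64) ≈ 0.0974.
MPK < 0.119, so the economy is dynamically inefficient (over-saving).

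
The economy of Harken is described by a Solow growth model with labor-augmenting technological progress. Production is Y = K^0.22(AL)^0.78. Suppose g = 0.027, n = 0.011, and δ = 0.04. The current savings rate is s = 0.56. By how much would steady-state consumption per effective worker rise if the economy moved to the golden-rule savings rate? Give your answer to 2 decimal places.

n + g + δ = 0.011 + 0.027 + 0.04 = 0.078.
Current steady state (s = 0.56): k* = (0.56/0.078)^(1/0.78) ≈ 12.5186, y* = 12.5186^0.22 ≈ 1.7437, c* = (1−0.56)·1.7437 ≈ 0.7672.
Golden rule sets MPK = n+g+δ: 0.22·k^(0.22−1) = 0.078, so k_gold = (0.22/0.078)^(1/0.78) ≈ 3.7787.
y_gold = 3.7787^0.22 ≈ 1.3397, c_gold = y_gold − 0.078·k_gold ≈ 1.0450.
Gain: Δc = 1.0450 − 0.7672 ≈ 0.2778.

Δc ≈ 0.28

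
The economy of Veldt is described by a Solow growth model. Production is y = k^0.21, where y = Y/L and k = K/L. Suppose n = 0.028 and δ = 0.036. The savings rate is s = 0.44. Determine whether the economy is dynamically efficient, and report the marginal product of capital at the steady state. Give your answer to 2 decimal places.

dynamically inefficient; MPK ≈ 0.03

Capital per worker breaks even when investment replaces (n + δ)·k; here n + δ = 0.064.
Steady-state k*: s·k^0.21 = 0.064·k gives k* = (0.44/0.064)^(1/0.79) ≈ 11.4773.
MPK = 0.21·11.4773^(-0.79) ≈ 0.0305.
MPK < n+δ = 0.064, so the economy is dynamically inefficient (over-saving).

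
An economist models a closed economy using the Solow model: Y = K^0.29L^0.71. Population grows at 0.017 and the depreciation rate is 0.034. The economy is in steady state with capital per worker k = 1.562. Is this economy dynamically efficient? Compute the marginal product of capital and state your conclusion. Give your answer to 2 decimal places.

Break-even investment rate: n + δ = 0.017 + 0.034 = 0.051.
MPK = 0.29·k^(0.29−1) = 0.29·1.562^(-0.71) ≈ 0.2113.
MPK > 0.051, so the economy is dynamically efficient (under-saving).

dynamically efficient; MPK ≈ 0.21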